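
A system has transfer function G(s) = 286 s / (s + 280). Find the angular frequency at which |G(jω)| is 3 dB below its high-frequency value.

For a single-pole high-pass, the −3 dB point is at the pole: ω = 280 rad/s.

280 rad/s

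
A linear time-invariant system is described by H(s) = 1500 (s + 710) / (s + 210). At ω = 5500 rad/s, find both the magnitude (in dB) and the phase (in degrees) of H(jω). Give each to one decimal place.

|j5500 + 710| = √(5500² + 710²) = 5546
|j5500 + 210| = √(5500² + 210²) = 5504
|H(j5500)| = 1500 × 5546 / 5504 = 1511.3
20 log₁₀(1511.3) = 63.59 dB
∠(j5500 + 710) = arctan(5500/710) = 82.64°
∠(j5500 + 210) = arctan(5500/210) = 87.81°
∠H(j5500) = 82.64° − 87.81° = -5.17°

|H| = 63.6 dB, ∠H = -5.2°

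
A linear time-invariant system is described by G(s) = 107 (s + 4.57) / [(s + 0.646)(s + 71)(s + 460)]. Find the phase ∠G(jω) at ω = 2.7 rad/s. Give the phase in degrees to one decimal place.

-48.5°

∠(j2.7 + 4.57) = arctan(2.7/4.57) = 30.58°
∠(j2.7 + 0.646) = arctan(2.7/0.646) = 76.54°
∠(j2.7 + 71) = arctan(2.7/71) = 2.18°
∠(j2.7 + 460) = arctan(2.7/460) = 0.34°
∠G(j2.7) = 30.58° − (76.54° + 2.18° + 0.34°) = -48.48°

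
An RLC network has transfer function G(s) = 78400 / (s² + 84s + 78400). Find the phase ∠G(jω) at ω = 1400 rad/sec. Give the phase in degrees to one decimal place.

∠[(j1400)² + 84(j1400) + 78400] = ∠[-1.8816e+06 + j1.176e+05] = 176.42°
∠G(j1400) = −176.42° = -176.42°

-176.4°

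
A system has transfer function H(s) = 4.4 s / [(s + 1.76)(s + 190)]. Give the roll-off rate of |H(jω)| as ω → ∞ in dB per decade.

-20 dB/decade

With 1 zero and 2 poles, the high-frequency asymptotic slope is 20 × (1 − 2) = -20 dB/decade.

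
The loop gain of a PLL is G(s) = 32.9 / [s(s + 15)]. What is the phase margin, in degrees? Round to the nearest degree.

82°

Gain crossover: |G(jω)| = 1 at ω ≈ 2.17 rad/s.
∠G(j2.17) = −90° − arctan(2.17/15) ≈ -98.23°
PM = 180° + (-98.23°) = 81.77°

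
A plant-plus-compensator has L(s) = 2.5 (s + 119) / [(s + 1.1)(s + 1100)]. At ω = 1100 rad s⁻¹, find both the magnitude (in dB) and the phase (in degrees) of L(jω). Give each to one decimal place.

|j1100 + 119| = √(1100² + 119²) = 1106
|j1100 + 1.1| = √(1100² + 1.1²) = 1100
|j1100 + 1100| = √(1100² + 1100²) = 1556
|L(j1100)| = 2.5 × 1106 / (1100 × 1556) = 0.0016164
20 log₁₀(0.0016164) = -55.83 dB
∠(j1100 + 119) = arctan(1100/119) = 83.83°
∠(j1100 + 1.1) = arctan(1100/1.1) = 89.94°
∠(j1100 + 1100) = arctan(1100/1100) = 45.00°
∠L(j1100) = 83.83° − (89.94° + 45.00°) = -51.12°

|L| = -55.8 dB, ∠L = -51.1°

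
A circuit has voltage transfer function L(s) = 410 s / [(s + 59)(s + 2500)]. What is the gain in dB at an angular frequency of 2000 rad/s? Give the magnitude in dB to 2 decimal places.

-17.86 dB

|j2000| = 2000
|j2000 + 59| = √(2000² + 59²) = 2001
|j2000 + 2500| = √(2000² + 2500²) = 3202
|L(j2000)| = 410 × 2000 / (2001 × 3202) = 0.12801
20 log₁₀(0.12801) = -17.855 dB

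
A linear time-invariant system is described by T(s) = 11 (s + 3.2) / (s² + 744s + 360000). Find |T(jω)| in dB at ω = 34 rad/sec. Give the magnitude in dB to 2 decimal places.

-59.62 dB

|j34 + 3.2| = √(34² + 3.2²) = 34.15
|(j34)² + 744(j34) + 360000| = |3.5884e+05 + j25296| = 3.597e+05
|T(j34)| = 11 × 34.15 / 3.597e+05 = 0.0010443
20 log₁₀(0.0010443) = -59.624 dB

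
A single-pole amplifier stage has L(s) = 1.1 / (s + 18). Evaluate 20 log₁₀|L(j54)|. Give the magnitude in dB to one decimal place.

|j54 + 18| = √(54² + 18²) = 56.92
|L(j54)| = 1.1 / 56.92 = 0.019325
20 log₁₀(0.019325) = -34.28 dB

-34.3 dB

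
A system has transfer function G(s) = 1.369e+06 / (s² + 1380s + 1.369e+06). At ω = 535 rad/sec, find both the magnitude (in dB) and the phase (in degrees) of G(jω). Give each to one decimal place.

|G| = 0.4 dB, ∠G = -34.3 deg

|(j535)² + 1380(j535) + 1.369e+06| = |1.0828e+06 + j7.383e+05| = 1.311e+06
|G(j535)| = 1.369e+06 / 1.311e+06 = 1.0446
20 log₁₀(1.0446) = 0.38 dB
∠[(j535)² + 1380(j535) + 1.369e+06] = ∠[1.0828e+06 + j7.383e+05] = 34.29°
∠G(j535) = −34.29° = -34.29°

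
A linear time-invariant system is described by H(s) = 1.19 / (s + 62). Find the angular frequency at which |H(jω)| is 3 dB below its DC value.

62 rad/s

For a single-pole low-pass, the −3 dB point is at the pole: ω = 62 rad/s.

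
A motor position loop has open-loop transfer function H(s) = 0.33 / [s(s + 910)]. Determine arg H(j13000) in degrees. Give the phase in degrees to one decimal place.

-176.0°

∠(j13000 + 910) = arctan(13000/910) = 86.00°
∠(j13000) = 90.00°
∠H(j13000) = − (86.00° + 90.00°) = -176.00°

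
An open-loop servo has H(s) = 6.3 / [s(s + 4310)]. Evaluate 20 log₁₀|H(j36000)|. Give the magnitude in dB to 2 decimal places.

|j36000 + 4310| = √(36000² + 4310²) = 3.626e+04
|j36000| = 3.6e+04
|H(j36000)| = 6.3 / (3.626e+04 × 3.6e+04) = 4.8266e-09
20 log₁₀(4.8266e-09) = -166.327 dB

-166.33 dB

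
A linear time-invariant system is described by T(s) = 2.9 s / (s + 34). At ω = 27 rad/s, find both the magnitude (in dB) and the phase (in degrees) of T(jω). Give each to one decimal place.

|T| = 5.1 dB, ∠T = 51.5°

|j27| = 27
|j27 + 34| = √(27² + 34²) = 43.42
|T(j27)| = 2.9 × 27 / 43.42 = 1.8035
20 log₁₀(1.8035) = 5.12 dB
∠(j27) = 90.00°
∠(j27 + 34) = arctan(27/34) = 38.45°
∠T(j27) = 90.00° − 38.45° = 51.55°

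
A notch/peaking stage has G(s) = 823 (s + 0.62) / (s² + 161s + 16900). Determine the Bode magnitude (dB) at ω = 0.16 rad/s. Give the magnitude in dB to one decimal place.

|j0.16 + 0.62| = √(0.16² + 0.62²) = 0.6403
|(j0.16)² + 161(j0.16) + 16900| = |16900 + j25.76| = 1.69e+04
|G(j0.16)| = 823 × 0.6403 / 1.69e+04 = 0.031182
20 log₁₀(0.031182) = -30.12 dB

-30.1 dB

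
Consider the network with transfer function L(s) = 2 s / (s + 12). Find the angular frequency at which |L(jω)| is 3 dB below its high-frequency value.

For a single-pole high-pass, the −3 dB point is at the pole: ω = 12 rad/s.

12 rad/s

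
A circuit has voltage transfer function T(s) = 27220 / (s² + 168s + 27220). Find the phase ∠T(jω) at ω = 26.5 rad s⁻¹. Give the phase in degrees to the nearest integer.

-10°

∠[(j26.5)² + 168(j26.5) + 27220] = ∠[26518 + j4452] = 9.53°
∠T(j26.5) = −9.53° = -9.53°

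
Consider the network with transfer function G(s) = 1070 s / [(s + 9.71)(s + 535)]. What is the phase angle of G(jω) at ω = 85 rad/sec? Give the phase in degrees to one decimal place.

-2.5°

∠(j85) = 90.00°
∠(j85 + 9.71) = arctan(85/9.71) = 83.48°
∠(j85 + 535) = arctan(85/535) = 9.03°
∠G(j85) = 90.00° − (83.48° + 9.03°) = -2.51°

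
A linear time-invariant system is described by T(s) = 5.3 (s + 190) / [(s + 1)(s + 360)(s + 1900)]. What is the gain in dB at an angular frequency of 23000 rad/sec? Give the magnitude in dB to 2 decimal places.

|j23000 + 190| = √(23000² + 190²) = 2.3e+04
|j23000 + 1| = √(23000² + 1²) = 2.3e+04
|j23000 + 360| = √(23000² + 360²) = 2.3e+04
|j23000 + 1900| = √(23000² + 1900²) = 2.308e+04
|T(j23000)| = 5.3 × 2.3e+04 / (2.3e+04 × 2.3e+04 × 2.308e+04) = 9.984e-09
20 log₁₀(9.984e-09) = -160.014 dB

-160.01 dB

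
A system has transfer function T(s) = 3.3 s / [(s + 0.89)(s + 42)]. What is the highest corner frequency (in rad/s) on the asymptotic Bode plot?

Break frequencies occur at each pole and zero magnitude: 0.89 rad/s, 42 rad/s.
The highest is 42 rad/s.

42 rad/s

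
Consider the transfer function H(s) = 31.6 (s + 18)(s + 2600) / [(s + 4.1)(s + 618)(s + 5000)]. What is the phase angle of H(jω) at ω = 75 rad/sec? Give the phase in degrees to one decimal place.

-16.5°

∠(j75 + 18) = arctan(75/18) = 76.50°
∠(j75 + 2600) = arctan(75/2600) = 1.65°
∠(j75 + 4.1) = arctan(75/4.1) = 86.87°
∠(j75 + 618) = arctan(75/618) = 6.92°
∠(j75 + 5000) = arctan(75/5000) = 0.86°
∠H(j75) = 76.50° + 1.65° − (86.87° + 6.92° + 0.86°) = -16.49°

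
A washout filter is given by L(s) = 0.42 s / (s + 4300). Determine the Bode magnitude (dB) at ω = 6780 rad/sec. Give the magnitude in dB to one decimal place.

-9.0 dB

|j6780| = 6780
|j6780 + 4300| = √(6780² + 4300²) = 8029
|L(j6780)| = 0.42 × 6780 / 8029 = 0.35468
20 log₁₀(0.35468) = -9.00 dB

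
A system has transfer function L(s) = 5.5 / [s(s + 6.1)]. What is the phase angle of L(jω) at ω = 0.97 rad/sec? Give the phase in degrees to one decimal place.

-99.0°

∠(j0.97 + 6.1) = arctan(0.97/6.1) = 9.04°
∠(j0.97) = 90.00°
∠L(j0.97) = − (9.04° + 90.00°) = -99.04°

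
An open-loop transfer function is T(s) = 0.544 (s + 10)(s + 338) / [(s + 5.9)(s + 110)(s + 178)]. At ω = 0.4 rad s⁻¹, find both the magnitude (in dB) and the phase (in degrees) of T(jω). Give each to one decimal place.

|T| = -36.0 dB, ∠T = -1.9 deg

|j0.4 + 10| = √(0.4² + 10²) = 10.01
|j0.4 + 338| = √(0.4² + 338²) = 338
|j0.4 + 5.9| = √(0.4² + 5.9²) = 5.914
|j0.4 + 110| = √(0.4² + 110²) = 110
|j0.4 + 178| = √(0.4² + 178²) = 178
|T(j0.4)| = 0.544 × 10.01 × 338 / (5.914 × 110 × 178) = 0.015893
20 log₁₀(0.015893) = -35.98 dB
∠(j0.4 + 10) = arctan(0.4/10) = 2.29°
∠(j0.4 + 338) = arctan(0.4/338) = 0.07°
∠(j0.4 + 5.9) = arctan(0.4/5.9) = 3.88°
∠(j0.4 + 110) = arctan(0.4/110) = 0.21°
∠(j0.4 + 178) = arctan(0.4/178) = 0.13°
∠T(j0.4) = 2.29° + 0.07° − (3.88° + 0.21° + 0.13°) = -1.86°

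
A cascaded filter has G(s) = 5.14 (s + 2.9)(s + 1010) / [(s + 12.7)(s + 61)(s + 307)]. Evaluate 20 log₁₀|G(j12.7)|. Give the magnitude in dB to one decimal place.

-14.1 dB

|j12.7 + 2.9| = √(12.7² + 2.9²) = 13.03
|j12.7 + 1010| = √(12.7² + 1010²) = 1010
|j12.7 + 12.7| = √(12.7² + 12.7²) = 17.96
|j12.7 + 61| = √(12.7² + 61²) = 62.31
|j12.7 + 307| = √(12.7² + 307²) = 307.3
|G(j12.7)| = 5.14 × 13.03 × 1010 / (17.96 × 62.31 × 307.3) = 0.19669
20 log₁₀(0.19669) = -14.12 dB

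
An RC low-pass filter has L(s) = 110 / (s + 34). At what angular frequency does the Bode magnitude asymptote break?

34 rad/s

The single real pole at s = −34 gives a corner at ω = 34 rad/s.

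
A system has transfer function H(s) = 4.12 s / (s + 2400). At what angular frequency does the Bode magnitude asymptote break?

2400 rad s⁻¹

The single real pole at s = −2400 gives a corner at ω = 2400 rad s⁻¹.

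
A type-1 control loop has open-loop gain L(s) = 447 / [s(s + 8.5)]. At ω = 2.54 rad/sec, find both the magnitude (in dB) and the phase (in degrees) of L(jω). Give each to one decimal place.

|j2.54 + 8.5| = √(2.54² + 8.5²) = 8.871
|j2.54| = 2.54
|L(j2.54)| = 447 / (8.871 × 2.54) = 19.837
20 log₁₀(19.837) = 25.95 dB
∠(j2.54 + 8.5) = arctan(2.54/8.5) = 16.64°
∠(j2.54) = 90.00°
∠L(j2.54) = − (16.64° + 90.00°) = -106.64°

|L| = 25.9 dB, ∠L = -106.6°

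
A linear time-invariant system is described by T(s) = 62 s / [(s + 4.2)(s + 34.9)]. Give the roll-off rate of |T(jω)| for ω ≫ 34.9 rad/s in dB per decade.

-20 dB/decade

With 1 zero and 2 poles, the high-frequency asymptotic slope is 20 × (1 − 2) = -20 dB/decade.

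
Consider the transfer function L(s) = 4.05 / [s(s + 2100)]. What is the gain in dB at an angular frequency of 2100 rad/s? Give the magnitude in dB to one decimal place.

|j2100 + 2100| = √(2100² + 2100²) = 2970
|j2100| = 2100
|L(j2100)| = 4.05 / (2970 × 2100) = 6.4938e-07
20 log₁₀(6.4938e-07) = -123.75 dB

-123.7 dB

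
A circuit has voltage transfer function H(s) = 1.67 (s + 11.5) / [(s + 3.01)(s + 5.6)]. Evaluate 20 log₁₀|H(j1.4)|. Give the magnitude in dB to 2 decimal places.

|j1.4 + 11.5| = √(1.4² + 11.5²) = 11.58
|j1.4 + 3.01| = √(1.4² + 3.01²) = 3.32
|j1.4 + 5.6| = √(1.4² + 5.6²) = 5.772
|H(j1.4)| = 1.67 × 11.58 / (3.32 × 5.772) = 1.0096
20 log₁₀(1.0096) = 0.083 dB

0.08 dB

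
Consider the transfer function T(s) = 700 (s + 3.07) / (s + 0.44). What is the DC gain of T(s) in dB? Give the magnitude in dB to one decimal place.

73.8 dB

T(0) = 700 × 3.07 / 0.44 = 4884.1
20 log₁₀(4884.1) = 73.78 dB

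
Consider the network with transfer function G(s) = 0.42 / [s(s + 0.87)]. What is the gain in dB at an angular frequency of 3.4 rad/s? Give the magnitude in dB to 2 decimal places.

|j3.4 + 0.87| = √(3.4² + 0.87²) = 3.51
|j3.4| = 3.4
|G(j3.4)| = 0.42 / (3.51 × 3.4) = 0.035198
20 log₁₀(0.035198) = -29.070 dB

-29.07 dB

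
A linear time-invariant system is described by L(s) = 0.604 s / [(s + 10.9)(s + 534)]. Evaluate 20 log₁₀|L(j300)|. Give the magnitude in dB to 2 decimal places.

|j300| = 300
|j300 + 10.9| = √(300² + 10.9²) = 300.2
|j300 + 534| = √(300² + 534²) = 612.5
|L(j300)| = 0.604 × 300 / (300.2 × 612.5) = 0.00098547
20 log₁₀(0.00098547) = -60.127 dB

-60.13 dB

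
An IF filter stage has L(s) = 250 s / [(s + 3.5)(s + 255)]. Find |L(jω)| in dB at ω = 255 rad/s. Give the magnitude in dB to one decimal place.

|j255| = 255
|j255 + 3.5| = √(255² + 3.5²) = 255
|j255 + 255| = √(255² + 255²) = 360.6
|L(j255)| = 250 × 255 / (255 × 360.6) = 0.69318
20 log₁₀(0.69318) = -3.18 dB

-3.2 dB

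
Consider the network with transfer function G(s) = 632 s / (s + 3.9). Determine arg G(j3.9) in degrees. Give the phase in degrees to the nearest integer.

∠(j3.9) = 90.00°
∠(j3.9 + 3.9) = arctan(3.9/3.9) = 45.00°
∠G(j3.9) = 90.00° − 45.00° = 45.00°

45 deg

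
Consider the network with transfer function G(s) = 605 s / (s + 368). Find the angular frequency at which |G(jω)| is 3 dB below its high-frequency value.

For a single-pole high-pass, the −3 dB point is at the pole: ω = 368 rad s⁻¹.

368 rad s⁻¹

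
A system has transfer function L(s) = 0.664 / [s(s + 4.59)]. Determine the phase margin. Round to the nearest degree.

Gain crossover: |L(jω)| = 1 at ω ≈ 0.145 rad/s.
∠L(j0.145) = −90° − arctan(0.145/4.59) ≈ -91.80°
PM = 180° + (-91.80°) = 88.20°

88°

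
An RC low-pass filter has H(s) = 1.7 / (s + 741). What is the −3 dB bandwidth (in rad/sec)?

For a single-pole low-pass, the −3 dB point is at the pole: ω = 741 rad/sec.

741 rad/sec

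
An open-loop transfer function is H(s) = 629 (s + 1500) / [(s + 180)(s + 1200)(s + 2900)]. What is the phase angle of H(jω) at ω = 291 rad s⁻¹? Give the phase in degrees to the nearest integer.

-67°

∠(j291 + 1500) = arctan(291/1500) = 10.98°
∠(j291 + 180) = arctan(291/180) = 58.26°
∠(j291 + 1200) = arctan(291/1200) = 13.63°
∠(j291 + 2900) = arctan(291/2900) = 5.73°
∠H(j291) = 10.98° − (58.26° + 13.63° + 5.73°) = -66.64°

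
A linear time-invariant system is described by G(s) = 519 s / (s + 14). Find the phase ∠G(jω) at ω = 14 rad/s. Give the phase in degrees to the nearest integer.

∠(j14) = 90.00°
∠(j14 + 14) = arctan(14/14) = 45.00°
∠G(j14) = 90.00° − 45.00° = 45.00°

45°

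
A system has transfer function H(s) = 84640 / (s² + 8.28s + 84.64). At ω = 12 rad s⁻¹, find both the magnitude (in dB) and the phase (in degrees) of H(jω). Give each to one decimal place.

|(j12)² + 8.28(j12) + 84.64| = |-59.36 + j99.36| = 115.7
|H(j12)| = 84640 / 115.7 = 731.29
20 log₁₀(731.29) = 57.28 dB
∠[(j12)² + 8.28(j12) + 84.64] = ∠[-59.36 + j99.36] = 120.86°
∠H(j12) = −120.86° = -120.86°

|H| = 57.3 dB, ∠H = -120.9°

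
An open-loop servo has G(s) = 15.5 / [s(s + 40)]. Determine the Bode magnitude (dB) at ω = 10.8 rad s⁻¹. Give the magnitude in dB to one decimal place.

|j10.8 + 40| = √(10.8² + 40²) = 41.43
|j10.8| = 10.8
|G(j10.8)| = 15.5 / (41.43 × 10.8) = 0.034639
20 log₁₀(0.034639) = -29.21 dB

-29.2 dB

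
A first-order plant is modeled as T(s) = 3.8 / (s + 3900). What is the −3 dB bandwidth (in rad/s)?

3900 rad/s

For a single-pole low-pass, the −3 dB point is at the pole: ω = 3900 rad/s.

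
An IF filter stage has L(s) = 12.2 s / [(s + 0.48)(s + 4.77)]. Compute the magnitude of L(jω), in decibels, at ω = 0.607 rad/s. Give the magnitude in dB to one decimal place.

|j0.607| = 0.607
|j0.607 + 0.48| = √(0.607² + 0.48²) = 0.7739
|j0.607 + 4.77| = √(0.607² + 4.77²) = 4.808
|L(j0.607)| = 12.2 × 0.607 / (0.7739 × 4.808) = 1.9901
20 log₁₀(1.9901) = 5.98 dB

6.0 dB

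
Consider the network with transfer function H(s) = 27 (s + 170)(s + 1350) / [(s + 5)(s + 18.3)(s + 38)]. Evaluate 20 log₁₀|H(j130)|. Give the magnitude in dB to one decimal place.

|j130 + 170| = √(130² + 170²) = 214
|j130 + 1350| = √(130² + 1350²) = 1356
|j130 + 5| = √(130² + 5²) = 130.1
|j130 + 18.3| = √(130² + 18.3²) = 131.3
|j130 + 38| = √(130² + 38²) = 135.4
|H(j130)| = 27 × 214 × 1356 / (130.1 × 131.3 × 135.4) = 3.3878
20 log₁₀(3.3878) = 10.60 dB

10.6 dB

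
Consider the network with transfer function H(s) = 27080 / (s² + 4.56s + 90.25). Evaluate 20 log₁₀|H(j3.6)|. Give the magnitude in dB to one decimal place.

50.7 dB

|(j3.6)² + 4.56(j3.6) + 90.25| = |77.29 + j16.416| = 79.01
|H(j3.6)| = 27080 / 79.01 = 342.72
20 log₁₀(342.72) = 50.70 dB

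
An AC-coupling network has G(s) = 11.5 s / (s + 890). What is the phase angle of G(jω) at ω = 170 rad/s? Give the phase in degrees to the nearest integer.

∠(j170) = 90.00°
∠(j170 + 890) = arctan(170/890) = 10.81°
∠G(j170) = 90.00° − 10.81° = 79.19°

79°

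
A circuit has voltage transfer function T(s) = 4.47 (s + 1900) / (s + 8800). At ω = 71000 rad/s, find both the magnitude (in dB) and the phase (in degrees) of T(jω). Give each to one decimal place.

|T| = 12.9 dB, ∠T = 5.5°

|j71000 + 1900| = √(71000² + 1900²) = 7.103e+04
|j71000 + 8800| = √(71000² + 8800²) = 7.154e+04
|T(j71000)| = 4.47 × 7.103e+04 / 7.154e+04 = 4.4376
20 log₁₀(4.4376) = 12.94 dB
∠(j71000 + 1900) = arctan(71000/1900) = 88.47°
∠(j71000 + 8800) = arctan(71000/8800) = 82.93°
∠T(j71000) = 88.47° − 82.93° = 5.53°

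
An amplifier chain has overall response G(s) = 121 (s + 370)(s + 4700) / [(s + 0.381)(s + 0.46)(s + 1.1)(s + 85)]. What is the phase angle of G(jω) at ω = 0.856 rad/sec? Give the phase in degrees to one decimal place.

∠(j0.856 + 370) = arctan(0.856/370) = 0.13°
∠(j0.856 + 4700) = arctan(0.856/4700) = 0.01°
∠(j0.856 + 0.381) = arctan(0.856/0.381) = 66.01°
∠(j0.856 + 0.46) = arctan(0.856/0.46) = 61.75°
∠(j0.856 + 1.1) = arctan(0.856/1.1) = 37.89°
∠(j0.856 + 85) = arctan(0.856/85) = 0.58°
∠G(j0.856) = 0.13° + 0.01° − (66.01° + 61.75° + 37.89° + 0.58°) = -166.08°

-166.1°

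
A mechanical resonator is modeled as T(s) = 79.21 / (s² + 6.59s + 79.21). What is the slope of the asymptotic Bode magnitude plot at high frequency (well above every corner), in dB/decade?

With 0 zeros and 2 poles, the high-frequency asymptotic slope is 20 × (0 − 2) = -40 dB/decade.

-40 dB/decade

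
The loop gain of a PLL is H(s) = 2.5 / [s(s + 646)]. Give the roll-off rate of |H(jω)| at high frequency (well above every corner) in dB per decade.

-40 dB/decade

With 0 zeros and 2 poles, the high-frequency asymptotic slope is 20 × (0 − 2) = -40 dB/decade.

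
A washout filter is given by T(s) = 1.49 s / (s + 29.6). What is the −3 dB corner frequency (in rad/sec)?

29.6 rad/sec

For a single-pole high-pass, the −3 dB point is at the pole: ω = 29.6 rad/sec.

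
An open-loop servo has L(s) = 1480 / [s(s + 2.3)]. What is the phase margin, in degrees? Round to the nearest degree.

3°

Gain crossover: |L(jω)| = 1 at ω ≈ 38.4 rad/s.
∠L(j38.4) = −90° − arctan(38.4/2.3) ≈ -176.58°
PM = 180° + (-176.58°) = 3.42°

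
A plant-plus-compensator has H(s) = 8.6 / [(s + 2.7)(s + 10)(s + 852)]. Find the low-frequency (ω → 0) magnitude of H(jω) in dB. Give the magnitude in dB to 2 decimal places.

H(0) = 8.6 / (2.7 × 10 × 852) = 0.00037385
20 log₁₀(0.00037385) = -68.546 dB

-68.55 dB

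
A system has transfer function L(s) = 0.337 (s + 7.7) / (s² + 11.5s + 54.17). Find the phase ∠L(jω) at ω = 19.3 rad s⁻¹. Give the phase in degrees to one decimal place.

∠(j19.3 + 7.7) = arctan(19.3/7.7) = 68.25°
∠[(j19.3)² + 11.5(j19.3) + 54.17] = ∠[-318.32 + j221.95] = 145.11°
∠L(j19.3) = 68.25° − 145.11° = -76.86°

-76.9°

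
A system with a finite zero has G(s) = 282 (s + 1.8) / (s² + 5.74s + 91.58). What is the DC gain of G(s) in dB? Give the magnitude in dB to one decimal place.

G(0) = 282 × 1.8 / 91.58 = 5.5427
20 log₁₀(5.5427) = 14.87 dB

14.9 dB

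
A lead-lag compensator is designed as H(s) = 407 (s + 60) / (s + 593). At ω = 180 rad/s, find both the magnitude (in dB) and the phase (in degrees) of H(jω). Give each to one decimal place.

|j180 + 60| = √(180² + 60²) = 189.7
|j180 + 593| = √(180² + 593²) = 619.7
|H(j180)| = 407 × 189.7 / 619.7 = 124.61
20 log₁₀(124.61) = 41.91 dB
∠(j180 + 60) = arctan(180/60) = 71.57°
∠(j180 + 593) = arctan(180/593) = 16.89°
∠H(j180) = 71.57° − 16.89° = 54.68°

|H| = 41.9 dB, ∠H = 54.7°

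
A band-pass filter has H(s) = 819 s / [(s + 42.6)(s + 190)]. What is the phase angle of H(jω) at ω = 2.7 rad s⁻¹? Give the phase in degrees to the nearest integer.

86°

∠(j2.7) = 90.00°
∠(j2.7 + 42.6) = arctan(2.7/42.6) = 3.63°
∠(j2.7 + 190) = arctan(2.7/190) = 0.81°
∠H(j2.7) = 90.00° − (3.63° + 0.81°) = 85.56°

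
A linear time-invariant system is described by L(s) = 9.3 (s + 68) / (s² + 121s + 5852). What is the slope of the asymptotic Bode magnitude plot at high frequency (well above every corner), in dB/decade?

-20 dB/decade

With 1 zero and 2 poles, the high-frequency asymptotic slope is 20 × (1 − 2) = -20 dB/decade.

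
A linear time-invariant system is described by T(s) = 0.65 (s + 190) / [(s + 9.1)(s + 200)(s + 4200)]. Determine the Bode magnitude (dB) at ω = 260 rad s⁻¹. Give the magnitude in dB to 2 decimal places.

|j260 + 190| = √(260² + 190²) = 322
|j260 + 9.1| = √(260² + 9.1²) = 260.2
|j260 + 200| = √(260² + 200²) = 328
|j260 + 4200| = √(260² + 4200²) = 4208
|T(j260)| = 0.65 × 322 / (260.2 × 328 × 4208) = 5.8288e-07
20 log₁₀(5.8288e-07) = -124.688 dB

-124.69 dB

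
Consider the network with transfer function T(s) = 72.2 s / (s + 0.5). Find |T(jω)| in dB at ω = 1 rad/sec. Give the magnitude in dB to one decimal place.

|j1| = 1
|j1 + 0.5| = √(1² + 0.5²) = 1.118
|T(j1)| = 72.2 × 1 / 1.118 = 64.578
20 log₁₀(64.578) = 36.20 dB

36.2 dB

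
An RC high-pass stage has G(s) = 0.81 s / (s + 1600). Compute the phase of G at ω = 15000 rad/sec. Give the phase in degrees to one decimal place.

6.1 deg

∠(j15000) = 90.00°
∠(j15000 + 1600) = arctan(15000/1600) = 83.91°
∠G(j15000) = 90.00° − 83.91° = 6.09°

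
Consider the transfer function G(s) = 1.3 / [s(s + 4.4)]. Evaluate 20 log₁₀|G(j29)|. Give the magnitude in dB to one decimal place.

|j29 + 4.4| = √(29² + 4.4²) = 29.33
|j29| = 29
|G(j29)| = 1.3 / (29.33 × 29) = 0.0015283
20 log₁₀(0.0015283) = -56.32 dB

-56.3 dB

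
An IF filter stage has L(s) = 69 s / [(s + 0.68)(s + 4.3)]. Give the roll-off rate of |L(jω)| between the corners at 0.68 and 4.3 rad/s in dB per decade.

0 dB/decade

In this band the factors already past their corner are: 1 differentiator zero, pole at 0.68; net slope = 0 dB/decade.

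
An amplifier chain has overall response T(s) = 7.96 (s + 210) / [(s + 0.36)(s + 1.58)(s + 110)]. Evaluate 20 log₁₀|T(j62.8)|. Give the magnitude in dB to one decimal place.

-49.1 dB

|j62.8 + 210| = √(62.8² + 210²) = 219.2
|j62.8 + 0.36| = √(62.8² + 0.36²) = 62.8
|j62.8 + 1.58| = √(62.8² + 1.58²) = 62.82
|j62.8 + 110| = √(62.8² + 110²) = 126.7
|T(j62.8)| = 7.96 × 219.2 / (62.8 × 62.82 × 126.7) = 0.0034915
20 log₁₀(0.0034915) = -49.14 dB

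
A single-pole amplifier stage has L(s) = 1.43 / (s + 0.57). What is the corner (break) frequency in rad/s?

The single real pole at s = −0.57 gives a corner at ω = 0.57 rad/s.

0.57 rad/s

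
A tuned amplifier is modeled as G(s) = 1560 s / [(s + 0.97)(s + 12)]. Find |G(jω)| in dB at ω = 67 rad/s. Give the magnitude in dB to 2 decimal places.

27.20 dB

|j67| = 67
|j67 + 0.97| = √(67² + 0.97²) = 67.01
|j67 + 12| = √(67² + 12²) = 68.07
|G(j67)| = 1560 × 67 / (67.01 × 68.07) = 22.916
20 log₁₀(22.916) = 27.203 dB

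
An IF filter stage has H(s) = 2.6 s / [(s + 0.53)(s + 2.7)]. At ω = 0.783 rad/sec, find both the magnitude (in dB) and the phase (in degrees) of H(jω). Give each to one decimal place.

|j0.783| = 0.783
|j0.783 + 0.53| = √(0.783² + 0.53²) = 0.9455
|j0.783 + 2.7| = √(0.783² + 2.7²) = 2.811
|H(j0.783)| = 2.6 × 0.783 / (0.9455 × 2.811) = 0.7659
20 log₁₀(0.7659) = -2.32 dB
∠(j0.783) = 90.00°
∠(j0.783 + 0.53) = arctan(0.783/0.53) = 55.91°
∠(j0.783 + 2.7) = arctan(0.783/2.7) = 16.17°
∠H(j0.783) = 90.00° − (55.91° + 16.17°) = 17.92°

|H| = -2.3 dB, ∠H = 17.9°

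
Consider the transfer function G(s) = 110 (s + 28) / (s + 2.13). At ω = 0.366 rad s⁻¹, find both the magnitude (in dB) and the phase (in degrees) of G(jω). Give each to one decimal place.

|j0.366 + 28| = √(0.366² + 28²) = 28
|j0.366 + 2.13| = √(0.366² + 2.13²) = 2.161
|G(j0.366)| = 110 × 28 / 2.161 = 1425.2
20 log₁₀(1425.2) = 63.08 dB
∠(j0.366 + 28) = arctan(0.366/28) = 0.75°
∠(j0.366 + 2.13) = arctan(0.366/2.13) = 9.75°
∠G(j0.366) = 0.75° − 9.75° = -9.00°

|G| = 63.1 dB, ∠G = -9.0°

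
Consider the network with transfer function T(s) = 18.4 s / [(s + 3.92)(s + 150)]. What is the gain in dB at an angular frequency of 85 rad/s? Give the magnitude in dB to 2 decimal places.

|j85| = 85
|j85 + 3.92| = √(85² + 3.92²) = 85.09
|j85 + 150| = √(85² + 150²) = 172.4
|T(j85)| = 18.4 × 85 / (85.09 × 172.4) = 0.10661
20 log₁₀(0.10661) = -19.444 dB

-19.44 dB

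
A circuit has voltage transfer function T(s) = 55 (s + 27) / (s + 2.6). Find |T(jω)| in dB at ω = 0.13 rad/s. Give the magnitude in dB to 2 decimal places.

|j0.13 + 27| = √(0.13² + 27²) = 27
|j0.13 + 2.6| = √(0.13² + 2.6²) = 2.603
|T(j0.13)| = 55 × 27 / 2.603 = 570.45
20 log₁₀(570.45) = 55.124 dB

55.12 dB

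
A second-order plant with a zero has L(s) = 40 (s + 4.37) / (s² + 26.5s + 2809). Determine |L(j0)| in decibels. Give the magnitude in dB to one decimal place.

-24.1 dB

L(0) = 40 × 4.37 / 2809 = 0.062229
20 log₁₀(0.062229) = -24.12 dB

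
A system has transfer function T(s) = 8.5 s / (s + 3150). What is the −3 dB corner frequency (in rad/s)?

For a single-pole high-pass, the −3 dB point is at the pole: ω = 3150 rad/s.

3150 rad/s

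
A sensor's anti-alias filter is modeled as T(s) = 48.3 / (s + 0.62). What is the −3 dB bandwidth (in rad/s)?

0.62 rad/s

For a single-pole low-pass, the −3 dB point is at the pole: ω = 0.62 rad/s.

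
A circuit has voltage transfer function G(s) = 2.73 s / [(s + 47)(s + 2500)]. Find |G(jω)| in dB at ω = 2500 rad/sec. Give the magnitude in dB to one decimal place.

-62.2 dB

|j2500| = 2500
|j2500 + 47| = √(2500² + 47²) = 2500
|j2500 + 2500| = √(2500² + 2500²) = 3536
|G(j2500)| = 2.73 × 2500 / (2500 × 3536) = 0.00077202
20 log₁₀(0.00077202) = -62.25 dB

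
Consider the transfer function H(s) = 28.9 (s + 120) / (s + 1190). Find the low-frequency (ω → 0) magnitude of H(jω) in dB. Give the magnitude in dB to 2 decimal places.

9.29 dB

H(0) = 28.9 × 120 / 1190 = 2.9143
20 log₁₀(2.9143) = 9.291 dB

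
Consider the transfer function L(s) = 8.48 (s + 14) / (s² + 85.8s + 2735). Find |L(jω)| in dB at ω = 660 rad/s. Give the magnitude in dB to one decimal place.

|j660 + 14| = √(660² + 14²) = 660.1
|(j660)² + 85.8(j660) + 2735| = |-4.3286e+05 + j56628| = 4.366e+05
|L(j660)| = 8.48 × 660.1 / 4.366e+05 = 0.012823
20 log₁₀(0.012823) = -37.84 dB

-37.8 dB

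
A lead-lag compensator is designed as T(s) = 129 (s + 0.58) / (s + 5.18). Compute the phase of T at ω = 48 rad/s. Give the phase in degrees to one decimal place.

5.5°

∠(j48 + 0.58) = arctan(48/0.58) = 89.31°
∠(j48 + 5.18) = arctan(48/5.18) = 83.84°
∠T(j48) = 89.31° − 83.84° = 5.47°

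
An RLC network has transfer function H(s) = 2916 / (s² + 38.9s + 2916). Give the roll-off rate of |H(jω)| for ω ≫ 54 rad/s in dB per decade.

-40 dB/decade

With 0 zeros and 2 poles, the high-frequency asymptotic slope is 20 × (0 − 2) = -40 dB/decade.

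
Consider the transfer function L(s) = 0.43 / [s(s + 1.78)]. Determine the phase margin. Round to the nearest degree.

82°

Gain crossover: |L(jω)| = 1 at ω ≈ 0.239 rad/sec.
∠L(j0.239) = −90° − arctan(0.239/1.78) ≈ -97.66°
PM = 180° + (-97.66°) = 82.34°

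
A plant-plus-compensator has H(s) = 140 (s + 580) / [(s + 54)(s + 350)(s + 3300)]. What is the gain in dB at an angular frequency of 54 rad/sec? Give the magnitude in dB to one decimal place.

-60.8 dB

|j54 + 580| = √(54² + 580²) = 582.5
|j54 + 54| = √(54² + 54²) = 76.37
|j54 + 350| = √(54² + 350²) = 354.1
|j54 + 3300| = √(54² + 3300²) = 3300
|H(j54)| = 140 × 582.5 / (76.37 × 354.1 × 3300) = 0.00091364
20 log₁₀(0.00091364) = -60.78 dB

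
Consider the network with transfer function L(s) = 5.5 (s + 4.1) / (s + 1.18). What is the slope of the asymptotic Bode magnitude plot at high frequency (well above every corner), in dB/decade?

0 dB/decade

With 1 zero and 1 pole, the high-frequency asymptotic slope is 20 × (1 − 1) = 0 dB/decade.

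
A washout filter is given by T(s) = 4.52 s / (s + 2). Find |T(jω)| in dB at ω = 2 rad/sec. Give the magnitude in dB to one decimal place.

10.1 dB

|j2| = 2
|j2 + 2| = √(2² + 2²) = 2.828
|T(j2)| = 4.52 × 2 / 2.828 = 3.1961
20 log₁₀(3.1961) = 10.09 dB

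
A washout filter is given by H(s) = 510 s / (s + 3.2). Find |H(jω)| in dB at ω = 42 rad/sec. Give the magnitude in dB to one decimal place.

|j42| = 42
|j42 + 3.2| = √(42² + 3.2²) = 42.12
|H(j42)| = 510 × 42 / 42.12 = 508.53
20 log₁₀(508.53) = 54.13 dB

54.1 dB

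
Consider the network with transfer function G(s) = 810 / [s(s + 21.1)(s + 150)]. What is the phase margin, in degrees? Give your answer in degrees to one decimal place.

89.2°

Gain crossover: |G(jω)| = 1 at ω ≈ 0.256 rad/sec.
∠G(j0.256) = −90° − arctan(0.256/21.1) − arctan(0.256/150) ≈ -90.79°
PM = 180° + (-90.79°) = 89.21°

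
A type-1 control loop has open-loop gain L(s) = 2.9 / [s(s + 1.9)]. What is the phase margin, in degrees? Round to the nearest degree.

Gain crossover: |L(jω)| = 1 at ω ≈ 1.27 rad/sec.
∠L(j1.27) = −90° − arctan(1.27/1.9) ≈ -123.74°
PM = 180° + (-123.74°) = 56.26°

56 deg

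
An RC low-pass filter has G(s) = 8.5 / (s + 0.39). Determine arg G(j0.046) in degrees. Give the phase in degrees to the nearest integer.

-7°

∠(j0.046 + 0.39) = arctan(0.046/0.39) = 6.73°
∠G(j0.046) = −6.73° = -6.73°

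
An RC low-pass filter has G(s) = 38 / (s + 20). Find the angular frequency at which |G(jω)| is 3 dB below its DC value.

20 rad/s

For a single-pole low-pass, the −3 dB point is at the pole: ω = 20 rad/s.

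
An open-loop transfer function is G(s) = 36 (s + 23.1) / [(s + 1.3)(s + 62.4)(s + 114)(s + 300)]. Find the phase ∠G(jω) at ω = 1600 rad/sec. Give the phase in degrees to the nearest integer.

∠(j1600 + 23.1) = arctan(1600/23.1) = 89.17°
∠(j1600 + 1.3) = arctan(1600/1.3) = 89.95°
∠(j1600 + 62.4) = arctan(1600/62.4) = 87.77°
∠(j1600 + 114) = arctan(1600/114) = 85.92°
∠(j1600 + 300) = arctan(1600/300) = 79.38°
∠G(j1600) = 89.17° − (89.95° + 87.77° + 85.92° + 79.38°) = -253.85°

-254°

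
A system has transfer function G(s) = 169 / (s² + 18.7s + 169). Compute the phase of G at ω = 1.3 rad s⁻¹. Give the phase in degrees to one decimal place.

-8.3°

∠[(j1.3)² + 18.7(j1.3) + 169] = ∠[167.31 + j24.31] = 8.27°
∠G(j1.3) = −8.27° = -8.27°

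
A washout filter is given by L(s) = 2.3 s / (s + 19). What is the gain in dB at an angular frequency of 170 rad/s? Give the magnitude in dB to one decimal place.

|j170| = 170
|j170 + 19| = √(170² + 19²) = 171.1
|L(j170)| = 2.3 × 170 / 171.1 = 2.2858
20 log₁₀(2.2858) = 7.18 dB

7.2 dB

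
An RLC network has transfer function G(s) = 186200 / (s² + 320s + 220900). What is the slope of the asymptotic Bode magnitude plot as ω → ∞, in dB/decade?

With 0 zeros and 2 poles, the high-frequency asymptotic slope is 20 × (0 − 2) = -40 dB/decade.

-40 dB/decade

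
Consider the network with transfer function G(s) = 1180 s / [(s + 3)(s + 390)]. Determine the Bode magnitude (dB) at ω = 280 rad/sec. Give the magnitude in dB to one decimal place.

7.8 dB

|j280| = 280
|j280 + 3| = √(280² + 3²) = 280
|j280 + 390| = √(280² + 390²) = 480.1
|G(j280)| = 1180 × 280 / (280 × 480.1) = 2.4577
20 log₁₀(2.4577) = 7.81 dB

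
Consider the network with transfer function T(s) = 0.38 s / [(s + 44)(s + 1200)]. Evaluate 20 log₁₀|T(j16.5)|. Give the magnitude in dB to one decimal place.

-79.1 dB

|j16.5| = 16.5
|j16.5 + 44| = √(16.5² + 44²) = 46.99
|j16.5 + 1200| = √(16.5² + 1200²) = 1200
|T(j16.5)| = 0.38 × 16.5 / (46.99 × 1200) = 0.00011118
20 log₁₀(0.00011118) = -79.08 dB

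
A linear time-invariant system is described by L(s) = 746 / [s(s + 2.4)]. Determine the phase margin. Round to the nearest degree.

5°

Gain crossover: |L(jω)| = 1 at ω ≈ 27.3 rad s⁻¹.
∠L(j27.3) = −90° − arctan(27.3/2.4) ≈ -174.97°
PM = 180° + (-174.97°) = 5.03°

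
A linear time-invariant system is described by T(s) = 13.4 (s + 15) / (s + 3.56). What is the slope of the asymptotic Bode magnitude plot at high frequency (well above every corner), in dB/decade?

0 dB/decade

With 1 zero and 1 pole, the high-frequency asymptotic slope is 20 × (1 − 1) = 0 dB/decade.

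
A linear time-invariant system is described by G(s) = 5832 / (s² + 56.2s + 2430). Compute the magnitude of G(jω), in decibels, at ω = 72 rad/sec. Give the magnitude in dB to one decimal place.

1.5 dB

|(j72)² + 56.2(j72) + 2430| = |-2754 + j4046.4| = 4895
|G(j72)| = 5832 / 4895 = 1.1915
20 log₁₀(1.1915) = 1.52 dB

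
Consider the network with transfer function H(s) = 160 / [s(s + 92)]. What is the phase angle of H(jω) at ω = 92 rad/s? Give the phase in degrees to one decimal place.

∠(j92 + 92) = arctan(92/92) = 45.00°
∠(j92) = 90.00°
∠H(j92) = − (45.00° + 90.00°) = -135.00°

-135.0 deg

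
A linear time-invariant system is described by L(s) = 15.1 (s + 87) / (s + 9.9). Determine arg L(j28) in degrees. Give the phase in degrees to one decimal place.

-52.7°

∠(j28 + 87) = arctan(28/87) = 17.84°
∠(j28 + 9.9) = arctan(28/9.9) = 70.53°
∠L(j28) = 17.84° − 70.53° = -52.69°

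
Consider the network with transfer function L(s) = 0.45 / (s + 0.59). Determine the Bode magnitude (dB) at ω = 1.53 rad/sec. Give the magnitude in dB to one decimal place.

|j1.53 + 0.59| = √(1.53² + 0.59²) = 1.64
|L(j1.53)| = 0.45 / 1.64 = 0.27442
20 log₁₀(0.27442) = -11.23 dB

-11.2 dB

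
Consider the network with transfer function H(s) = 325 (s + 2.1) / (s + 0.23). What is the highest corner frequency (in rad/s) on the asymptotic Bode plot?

Break frequencies occur at each pole and zero magnitude: 0.23 rad/s, 2.1 rad/s.
The highest is 2.1 rad/s.

2.1 rad/s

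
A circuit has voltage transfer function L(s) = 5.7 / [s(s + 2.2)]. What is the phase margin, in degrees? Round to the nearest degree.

49°

Gain crossover: |L(jω)| = 1 at ω ≈ 1.94 rad/s.
∠L(j1.94) = −90° − arctan(1.94/2.2) ≈ -131.44°
PM = 180° + (-131.44°) = 48.56°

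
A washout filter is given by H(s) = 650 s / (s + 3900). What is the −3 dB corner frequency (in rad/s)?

3900 rad/s

For a single-pole high-pass, the −3 dB point is at the pole: ω = 3900 rad/s.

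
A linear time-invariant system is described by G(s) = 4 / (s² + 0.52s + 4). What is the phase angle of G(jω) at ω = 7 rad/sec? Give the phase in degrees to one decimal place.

∠[(j7)² + 0.52(j7) + 4] = ∠[-45 + j3.64] = 175.38°
∠G(j7) = −175.38° = -175.38°

-175.4 deg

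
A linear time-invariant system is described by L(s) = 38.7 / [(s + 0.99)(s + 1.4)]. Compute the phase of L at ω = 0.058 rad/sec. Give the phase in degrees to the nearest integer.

-6°

∠(j0.058 + 0.99) = arctan(0.058/0.99) = 3.35°
∠(j0.058 + 1.4) = arctan(0.058/1.4) = 2.37°
∠L(j0.058) = − (3.35° + 2.37°) = -5.73°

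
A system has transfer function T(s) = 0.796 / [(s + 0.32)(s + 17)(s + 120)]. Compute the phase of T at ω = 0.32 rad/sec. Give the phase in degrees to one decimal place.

-46.2°

∠(j0.32 + 0.32) = arctan(0.32/0.32) = 45.00°
∠(j0.32 + 17) = arctan(0.32/17) = 1.08°
∠(j0.32 + 120) = arctan(0.32/120) = 0.15°
∠T(j0.32) = − (45.00° + 1.08° + 0.15°) = -46.23°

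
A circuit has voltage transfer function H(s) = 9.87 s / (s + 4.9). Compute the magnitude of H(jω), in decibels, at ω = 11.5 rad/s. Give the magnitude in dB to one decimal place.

19.2 dB

|j11.5| = 11.5
|j11.5 + 4.9| = √(11.5² + 4.9²) = 12.5
|H(j11.5)| = 9.87 × 11.5 / 12.5 = 9.0801
20 log₁₀(9.0801) = 19.16 dB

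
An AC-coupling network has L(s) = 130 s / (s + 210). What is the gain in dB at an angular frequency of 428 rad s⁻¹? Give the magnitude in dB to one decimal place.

|j428| = 428
|j428 + 210| = √(428² + 210²) = 476.7
|L(j428)| = 130 × 428 / 476.7 = 116.71
20 log₁₀(116.71) = 41.34 dB

41.3 dB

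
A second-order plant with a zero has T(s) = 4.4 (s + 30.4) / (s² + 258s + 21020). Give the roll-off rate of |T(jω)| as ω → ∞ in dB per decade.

With 1 zero and 2 poles, the high-frequency asymptotic slope is 20 × (1 − 2) = -20 dB/decade.

-20 dB/decade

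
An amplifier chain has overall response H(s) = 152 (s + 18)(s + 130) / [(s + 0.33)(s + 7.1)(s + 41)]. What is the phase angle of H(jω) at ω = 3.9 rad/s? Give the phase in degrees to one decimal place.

-105.4°

∠(j3.9 + 18) = arctan(3.9/18) = 12.23°
∠(j3.9 + 130) = arctan(3.9/130) = 1.72°
∠(j3.9 + 0.33) = arctan(3.9/0.33) = 85.16°
∠(j3.9 + 7.1) = arctan(3.9/7.1) = 28.78°
∠(j3.9 + 41) = arctan(3.9/41) = 5.43°
∠H(j3.9) = 12.23° + 1.72° − (85.16° + 28.78° + 5.43°) = -105.43°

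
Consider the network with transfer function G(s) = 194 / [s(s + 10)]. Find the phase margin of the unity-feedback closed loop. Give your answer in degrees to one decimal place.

Gain crossover: |G(jω)| = 1 at ω ≈ 12.3 rad s⁻¹.
∠G(j12.3) = −90° − arctan(12.3/10) ≈ -140.80°
PM = 180° + (-140.80°) = 39.20°

39.2°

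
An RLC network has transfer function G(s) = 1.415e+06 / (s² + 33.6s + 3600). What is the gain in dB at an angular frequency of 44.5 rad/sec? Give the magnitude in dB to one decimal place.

|(j44.5)² + 33.6(j44.5) + 3600| = |1619.8 + j1495.2| = 2204
|G(j44.5)| = 1.415e+06 / 2204 = 641.91
20 log₁₀(641.91) = 56.15 dB

56.1 dB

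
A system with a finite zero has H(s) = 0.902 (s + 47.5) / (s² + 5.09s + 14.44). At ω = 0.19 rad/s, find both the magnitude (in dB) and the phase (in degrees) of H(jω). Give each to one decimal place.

|j0.19 + 47.5| = √(0.19² + 47.5²) = 47.5
|(j0.19)² + 5.09(j0.19) + 14.44| = |14.404 + j0.9671| = 14.44
|H(j0.19)| = 0.902 × 47.5 / 14.44 = 2.9679
20 log₁₀(2.9679) = 9.45 dB
∠(j0.19 + 47.5) = arctan(0.19/47.5) = 0.23°
∠[(j0.19)² + 5.09(j0.19) + 14.44] = ∠[14.404 + j0.9671] = 3.84°
∠H(j0.19) = 0.23° − 3.84° = -3.61°

|H| = 9.4 dB, ∠H = -3.6 deg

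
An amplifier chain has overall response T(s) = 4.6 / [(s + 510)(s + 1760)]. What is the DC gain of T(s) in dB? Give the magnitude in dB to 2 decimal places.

-105.81 dB

T(0) = 4.6 / (510 × 1760) = 5.1248e-06
20 log₁₀(5.1248e-06) = -105.807 dB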